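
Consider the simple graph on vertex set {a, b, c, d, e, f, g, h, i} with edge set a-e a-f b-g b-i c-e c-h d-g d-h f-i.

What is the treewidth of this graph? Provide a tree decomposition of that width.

Every bag has size at most 3, so the width is 3 − 1 = 2 and tw(G) ≤ 2. The edges c–h–d–g–b–i–f–a–e–c form a cycle, so G is not a tree and its treewidth is at least 2. The upper and lower bounds meet at 2, so that is the treewidth.

Treewidth 2.
One such decomposition:
Bags: B1 = {c, d, h}  B2 = {c, d, g}  B3 = {b, c, g}  B4 = {b, c, i}  B5 = {c, f, i}  B6 = {a, c, f}  B7 = {a, c, e}
Tree: B1–B2, B2–B3, B3–B4, B4–B5, B5–B6, B6–B7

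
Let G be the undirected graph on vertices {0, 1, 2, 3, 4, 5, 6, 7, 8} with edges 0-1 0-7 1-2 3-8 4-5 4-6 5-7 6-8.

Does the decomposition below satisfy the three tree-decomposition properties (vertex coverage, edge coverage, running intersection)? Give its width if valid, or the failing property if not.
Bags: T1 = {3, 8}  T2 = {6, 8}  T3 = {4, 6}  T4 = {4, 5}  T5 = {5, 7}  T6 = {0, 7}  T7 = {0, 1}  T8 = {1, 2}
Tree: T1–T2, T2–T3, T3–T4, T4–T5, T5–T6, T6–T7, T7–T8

Vertex coverage: the bags together contain {0, 1, 2, 3, 4, 5, 6, 7, 8}, the full vertex set. Edge coverage: each edge of G has both endpoints in at least one bag. Running intersection: for every vertex, the bags containing it form a connected subtree. All three properties hold, so this is a valid tree decomposition of width max|bag| − 1 = 1, and hence tw(G) ≤ 1.

Yes; width 1.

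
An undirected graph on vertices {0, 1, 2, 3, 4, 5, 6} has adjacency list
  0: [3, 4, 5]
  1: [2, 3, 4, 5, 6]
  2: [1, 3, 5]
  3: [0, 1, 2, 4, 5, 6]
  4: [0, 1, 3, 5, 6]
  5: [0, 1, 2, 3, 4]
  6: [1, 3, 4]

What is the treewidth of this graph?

A width-3 tree decomposition is:
Bags: B1 = {1, 2, 3, 5}  B2 = {1, 3, 4, 5}  B3 = {0, 3, 4, 5}  B4 = {1, 3, 4, 6}
Tree: B1–B2, B2–B3, B2–B4
The largest bag has 4 vertices, giving width 3; this decomposition certifies tw(G) ≤ 3. On the other hand G contains the 4-clique {0, 3, 4, 5}. A clique must lie in a single bag of any decomposition, so no decomposition can have width below 3. Therefore the treewidth is 3.

3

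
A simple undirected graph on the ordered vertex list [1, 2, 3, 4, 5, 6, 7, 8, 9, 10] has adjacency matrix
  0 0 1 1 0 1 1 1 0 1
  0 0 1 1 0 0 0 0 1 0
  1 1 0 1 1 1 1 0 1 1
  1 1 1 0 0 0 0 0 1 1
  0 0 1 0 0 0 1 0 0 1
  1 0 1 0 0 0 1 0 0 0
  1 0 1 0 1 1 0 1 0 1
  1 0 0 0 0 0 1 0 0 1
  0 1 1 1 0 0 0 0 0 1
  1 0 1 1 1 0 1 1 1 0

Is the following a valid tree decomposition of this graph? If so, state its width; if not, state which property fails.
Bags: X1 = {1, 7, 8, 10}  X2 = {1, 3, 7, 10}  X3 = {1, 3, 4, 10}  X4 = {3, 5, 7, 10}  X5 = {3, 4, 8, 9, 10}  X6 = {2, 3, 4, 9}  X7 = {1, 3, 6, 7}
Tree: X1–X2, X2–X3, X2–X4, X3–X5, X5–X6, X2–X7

No — bags containing vertex 8 are not connected in the tree.

A tree decomposition must satisfy three properties: every vertex lies in some bag; for every edge, both endpoints lie together in some bag; and for every vertex, the bags containing it form a connected subtree. Here bags containing vertex 8 are not connected in the tree, so the decomposition is invalid.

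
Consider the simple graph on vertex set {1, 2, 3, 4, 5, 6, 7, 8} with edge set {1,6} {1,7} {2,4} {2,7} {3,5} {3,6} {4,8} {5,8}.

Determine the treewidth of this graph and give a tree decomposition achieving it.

Every bag has size at most 3, so the width is 3 − 1 = 2 and tw(G) ≤ 2. For the lower bound, G contains the cycle 6–3–5–8–4–2–7–1–6, so G is not a forest; only forests have treewidth ≤ 1, hence tw(G) ≥ 2. Hence tw(G) = 2 exactly.

Treewidth 2.
One optimal decomposition is:
Bags: B1 = {3, 5, 6}  B2 = {5, 6, 8}  B3 = {4, 6, 8}  B4 = {2, 4, 6}  B5 = {2, 6, 7}  B6 = {1, 6, 7}
Tree: B1–B2, B2–B3, B3–B4, B4–B5, B5–B6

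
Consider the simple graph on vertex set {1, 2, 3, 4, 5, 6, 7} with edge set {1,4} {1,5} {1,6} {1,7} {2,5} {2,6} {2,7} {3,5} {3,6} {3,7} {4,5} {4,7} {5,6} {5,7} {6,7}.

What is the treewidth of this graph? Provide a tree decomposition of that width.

The largest bag has 4 vertices, giving width 3; this decomposition certifies tw(G) ≤ 3. Conversely, {1, 4, 5, 7} is a clique of size 4, and the vertices of any clique must share a bag in every tree decomposition; so some bag has ≥ 4 vertices and tw(G) ≥ 3. Therefore the treewidth is 3.

Treewidth 3.
One optimal decomposition is:
Bags: B1 = {2, 5, 6, 7}  B2 = {1, 5, 6, 7}  B3 = {3, 5, 6, 7}  B4 = {1, 4, 5, 7}
Tree: B1–B2, B1–B3, B2–B4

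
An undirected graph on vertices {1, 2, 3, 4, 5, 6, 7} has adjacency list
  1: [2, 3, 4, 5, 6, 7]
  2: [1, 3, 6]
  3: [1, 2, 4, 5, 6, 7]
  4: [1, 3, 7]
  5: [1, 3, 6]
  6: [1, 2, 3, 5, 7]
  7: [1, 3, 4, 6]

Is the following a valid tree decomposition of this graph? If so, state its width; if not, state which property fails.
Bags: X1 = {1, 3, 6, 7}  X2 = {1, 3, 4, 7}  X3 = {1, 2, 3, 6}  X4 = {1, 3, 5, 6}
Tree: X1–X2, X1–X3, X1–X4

Yes; width 3.

Every vertex of G appears in some bag (union = {1, 2, 3, 4, 5, 6, 7}); every edge is covered by a bag; and for each vertex v the set of bags containing v is connected in the bag tree. The decomposition is therefore valid. The largest bag has 4 vertices, so the width is 3.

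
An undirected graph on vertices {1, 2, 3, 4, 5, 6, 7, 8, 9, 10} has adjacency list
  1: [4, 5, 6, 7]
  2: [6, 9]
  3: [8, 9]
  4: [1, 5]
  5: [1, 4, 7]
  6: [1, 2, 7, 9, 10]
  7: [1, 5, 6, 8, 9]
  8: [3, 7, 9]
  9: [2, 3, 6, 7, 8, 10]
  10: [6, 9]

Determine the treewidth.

2

A width-2 tree decomposition is:
Bags: B1 = {6, 7, 9}  B2 = {1, 6, 7}  B3 = {2, 6, 9}  B4 = {1, 5, 7}  B5 = {7, 8, 9}  B6 = {1, 4, 5}  B7 = {3, 8, 9}  B8 = {6, 9, 10}
Tree: B1–B2, B1–B3, B2–B4, B1–B5, B4–B6, B5–B7, B1–B8
Every bag has size at most 3, so the width is 3 − 1 = 2 and tw(G) ≤ 2. Conversely, {1, 4, 5} is a clique of size 3, and the vertices of any clique must share a bag in every tree decomposition; so some bag has ≥ 3 vertices and tw(G) ≥ 2. Combining the bounds, tw(G) = 2.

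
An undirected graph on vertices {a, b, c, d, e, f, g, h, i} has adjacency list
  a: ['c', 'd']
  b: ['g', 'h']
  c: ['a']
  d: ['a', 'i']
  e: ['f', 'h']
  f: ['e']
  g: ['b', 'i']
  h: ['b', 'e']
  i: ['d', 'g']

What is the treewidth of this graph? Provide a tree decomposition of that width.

The largest bag has 2 vertices, giving width 1; this decomposition certifies tw(G) ≤ 1. Since G has at least one edge (e.g. c–a), it is not an edgeless graph, so tw(G) ≥ 1. The upper and lower bounds meet at 1, so that is the treewidth.

Treewidth 1.
One optimal decomposition is:
Bags: B1 = {a, c}  B2 = {a, d}  B3 = {d, i}  B4 = {g, i}  B5 = {b, g}  B6 = {b, h}  B7 = {e, h}  B8 = {e, f}
Tree: B1–B2, B2–B3, B3–B4, B4–B5, B5–B6, B6–B7, B7–B8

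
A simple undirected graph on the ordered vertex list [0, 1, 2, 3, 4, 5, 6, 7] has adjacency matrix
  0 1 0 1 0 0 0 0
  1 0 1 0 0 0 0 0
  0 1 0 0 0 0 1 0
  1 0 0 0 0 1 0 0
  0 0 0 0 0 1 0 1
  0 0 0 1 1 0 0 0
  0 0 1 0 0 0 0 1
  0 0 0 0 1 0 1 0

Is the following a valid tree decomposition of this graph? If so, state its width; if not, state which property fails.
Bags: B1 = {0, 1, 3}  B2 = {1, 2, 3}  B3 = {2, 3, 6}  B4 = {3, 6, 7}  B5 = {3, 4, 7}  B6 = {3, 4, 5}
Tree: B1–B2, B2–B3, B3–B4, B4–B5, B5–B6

Every vertex of G appears in some bag (union = {0, 1, 2, 3, 4, 5, 6, 7}); every edge is covered by a bag; and for each vertex v the set of bags containing v is connected in the bag tree. The decomposition is therefore valid. The largest bag has 3 vertices, so the width is 2.

Yes; width 2.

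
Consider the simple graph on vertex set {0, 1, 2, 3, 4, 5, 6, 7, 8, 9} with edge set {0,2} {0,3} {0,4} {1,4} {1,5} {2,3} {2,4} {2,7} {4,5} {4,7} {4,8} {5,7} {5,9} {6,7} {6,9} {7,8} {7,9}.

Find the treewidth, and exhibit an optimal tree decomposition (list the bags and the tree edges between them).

Every bag has size at most 3, so the width is 3 − 1 = 2 and tw(G) ≤ 2. For the lower bound, the 3 vertices {5, 7, 9} are pairwise adjacent, and any tree decomposition puts a clique entirely inside one bag — forcing width ≥ 2. Therefore the treewidth is 2.

Treewidth 2.
One such decomposition:
Bags: B1 = {5, 7, 9}  B2 = {4, 5, 7}  B3 = {2, 4, 7}  B4 = {0, 2, 4}  B5 = {6, 7, 9}  B6 = {0, 2, 3}  B7 = {4, 7, 8}  B8 = {1, 4, 5}
Tree: B1–B2, B2–B3, B3–B4, B1–B5, B4–B6, B3–B7, B2–B8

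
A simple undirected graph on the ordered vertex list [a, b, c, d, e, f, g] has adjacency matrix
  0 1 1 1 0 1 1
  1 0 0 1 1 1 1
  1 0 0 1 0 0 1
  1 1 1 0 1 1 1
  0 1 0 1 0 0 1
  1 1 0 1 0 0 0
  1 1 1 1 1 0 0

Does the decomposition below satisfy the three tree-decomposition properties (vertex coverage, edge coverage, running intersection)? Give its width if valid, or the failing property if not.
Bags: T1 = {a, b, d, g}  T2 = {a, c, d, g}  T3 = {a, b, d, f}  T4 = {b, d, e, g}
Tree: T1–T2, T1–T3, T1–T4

Yes; width 3.

Every vertex of G appears in some bag (union = {a, b, c, d, e, f, g}); every edge is covered by a bag; and for each vertex v the set of bags containing v is connected in the bag tree. The decomposition is therefore valid. The largest bag has 4 vertices, so the width is 3.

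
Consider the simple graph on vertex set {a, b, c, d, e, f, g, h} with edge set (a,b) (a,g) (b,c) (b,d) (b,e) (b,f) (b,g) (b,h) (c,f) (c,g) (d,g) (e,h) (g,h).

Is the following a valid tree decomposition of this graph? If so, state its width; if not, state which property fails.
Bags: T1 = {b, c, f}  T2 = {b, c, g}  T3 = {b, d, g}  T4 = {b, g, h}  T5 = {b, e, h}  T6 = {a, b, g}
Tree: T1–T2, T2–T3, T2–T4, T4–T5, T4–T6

Yes; width 2.

Vertex coverage: the bags together contain {a, b, c, d, e, f, g, h}, the full vertex set. Edge coverage: each edge of G has both endpoints in at least one bag. Running intersection: for every vertex, the bags containing it form a connected subtree. All three properties hold, so this is a valid tree decomposition of width max|bag| − 1 = 2, and hence tw(G) ≤ 2.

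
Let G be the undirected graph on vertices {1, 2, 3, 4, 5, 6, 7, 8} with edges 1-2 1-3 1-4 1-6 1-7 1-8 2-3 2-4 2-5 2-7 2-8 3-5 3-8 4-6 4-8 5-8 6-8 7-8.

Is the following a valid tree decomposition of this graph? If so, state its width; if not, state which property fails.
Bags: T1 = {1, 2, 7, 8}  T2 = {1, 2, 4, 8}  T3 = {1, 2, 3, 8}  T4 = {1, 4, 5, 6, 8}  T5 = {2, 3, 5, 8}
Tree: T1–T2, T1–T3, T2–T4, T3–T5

No — bags containing vertex 5 are not connected in the tree.

A tree decomposition must satisfy three properties: every vertex lies in some bag; for every edge, both endpoints lie together in some bag; and for every vertex, the bags containing it form a connected subtree. Here bags containing vertex 5 are not connected in the tree, so the decomposition is invalid.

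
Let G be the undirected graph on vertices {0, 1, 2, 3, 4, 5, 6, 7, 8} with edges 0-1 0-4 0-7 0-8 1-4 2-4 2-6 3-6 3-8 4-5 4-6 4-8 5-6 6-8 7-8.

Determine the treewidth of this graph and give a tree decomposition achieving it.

The largest bag has 3 vertices, giving width 2; this decomposition certifies tw(G) ≤ 2. Conversely, {3, 6, 8} is a clique of size 3, and the vertices of any clique must share a bag in every tree decomposition; so some bag has ≥ 3 vertices and tw(G) ≥ 2. The upper and lower bounds meet at 2, so that is the treewidth.

Treewidth 2.
One such decomposition:
Bags: B1 = {0, 4, 8}  B2 = {0, 7, 8}  B3 = {4, 6, 8}  B4 = {0, 1, 4}  B5 = {3, 6, 8}  B6 = {2, 4, 6}  B7 = {4, 5, 6}
Tree: B1–B2, B1–B3, B1–B4, B3–B5, B3–B6, B6–B7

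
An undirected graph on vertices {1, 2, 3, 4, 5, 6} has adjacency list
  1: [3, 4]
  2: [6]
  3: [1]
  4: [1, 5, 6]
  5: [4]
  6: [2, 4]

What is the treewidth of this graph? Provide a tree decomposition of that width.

Treewidth 1.
Bags: B1 = {2, 6}  B2 = {4, 6}  B3 = {4, 5}  B4 = {1, 4}  B5 = {1, 3}
Tree: B1–B2, B2–B3, B3–B4, B4–B5

Every bag has size at most 2, so the width is 2 − 1 = 1 and tw(G) ≤ 1. Any graph with an edge has treewidth ≥ 1, and G has the edge 6–2. Therefore the treewidth is 1.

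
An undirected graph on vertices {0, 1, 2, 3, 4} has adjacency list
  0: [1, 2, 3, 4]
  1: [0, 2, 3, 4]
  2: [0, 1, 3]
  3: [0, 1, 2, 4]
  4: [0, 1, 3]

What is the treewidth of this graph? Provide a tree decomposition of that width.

Treewidth 3.
Bags: B1 = {0, 1, 3, 4}  B2 = {0, 1, 2, 3}
Tree: B1–B2

The largest bag has 4 vertices, giving width 3; this decomposition certifies tw(G) ≤ 3. Conversely, {0, 1, 2, 3} is a clique of size 4, and the vertices of any clique must share a bag in every tree decomposition; so some bag has ≥ 4 vertices and tw(G) ≥ 3. Combining the bounds, tw(G) = 3.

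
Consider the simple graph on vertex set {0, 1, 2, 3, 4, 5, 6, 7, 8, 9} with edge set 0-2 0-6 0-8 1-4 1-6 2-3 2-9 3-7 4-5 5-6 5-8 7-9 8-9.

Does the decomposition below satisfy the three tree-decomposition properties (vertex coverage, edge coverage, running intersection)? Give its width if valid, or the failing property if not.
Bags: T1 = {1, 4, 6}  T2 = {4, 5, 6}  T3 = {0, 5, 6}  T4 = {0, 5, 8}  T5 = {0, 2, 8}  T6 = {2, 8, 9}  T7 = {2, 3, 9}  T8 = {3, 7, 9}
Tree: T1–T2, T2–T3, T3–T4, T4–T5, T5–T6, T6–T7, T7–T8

Yes; width 2.

Vertex coverage: the bags together contain {0, 1, 2, 3, 4, 5, 6, 7, 8, 9}, the full vertex set. Edge coverage: each edge of G has both endpoints in at least one bag. Running intersection: for every vertex, the bags containing it form a connected subtree. All three properties hold, so this is a valid tree decomposition of width max|bag| − 1 = 2, and hence tw(G) ≤ 2.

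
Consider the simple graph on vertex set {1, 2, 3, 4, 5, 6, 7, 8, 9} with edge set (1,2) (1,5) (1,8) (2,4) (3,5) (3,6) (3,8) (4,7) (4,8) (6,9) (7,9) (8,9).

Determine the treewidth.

3

A width-3 tree decomposition is:
Bags: B1 = {2, 4, 7, 9}  B2 = {2, 4, 8, 9}  B3 = {1, 2, 8, 9}  B4 = {1, 6, 8, 9}  B5 = {1, 3, 6, 8}  B6 = {1, 3, 5, 6}
Tree: B1–B2, B2–B3, B3–B4, B4–B5, B5–B6
Every bag has size at most 4, so the width is 4 − 1 = 3 and tw(G) ≤ 3. For the lower bound: the 4 vertex sets {2,4,7}, {9}, {8}, {1,3,5,6} are disjoint, each induces a connected subgraph, and every pair is joined by at least one edge of G. Contracting each set to a single vertex therefore yields K_{4} as a minor, and since treewidth is minor-monotone, tw(G) ≥ tw(K_{4}) = 3. Hence tw(G) = 3 exactly.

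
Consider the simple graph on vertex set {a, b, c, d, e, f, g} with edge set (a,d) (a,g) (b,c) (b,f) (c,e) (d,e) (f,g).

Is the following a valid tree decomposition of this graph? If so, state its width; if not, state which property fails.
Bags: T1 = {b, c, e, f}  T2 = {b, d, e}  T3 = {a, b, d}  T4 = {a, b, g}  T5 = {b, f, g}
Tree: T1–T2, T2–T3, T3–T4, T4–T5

No — bags containing vertex f are not connected in the tree.

A tree decomposition must satisfy three properties: every vertex lies in some bag; for every edge, both endpoints lie together in some bag; and for every vertex, the bags containing it form a connected subtree. Here bags containing vertex f are not connected in the tree, so the decomposition is invalid.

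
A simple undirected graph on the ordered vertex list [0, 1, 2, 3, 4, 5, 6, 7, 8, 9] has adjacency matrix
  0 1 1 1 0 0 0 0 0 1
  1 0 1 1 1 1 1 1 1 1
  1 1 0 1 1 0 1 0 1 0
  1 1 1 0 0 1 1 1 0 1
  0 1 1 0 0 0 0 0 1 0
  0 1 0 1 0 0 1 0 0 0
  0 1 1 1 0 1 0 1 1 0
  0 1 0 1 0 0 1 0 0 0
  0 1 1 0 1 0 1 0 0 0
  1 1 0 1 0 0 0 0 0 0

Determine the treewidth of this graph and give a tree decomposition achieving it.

Every bag has size at most 4, so the width is 4 − 1 = 3 and tw(G) ≤ 3. Conversely, {1, 2, 4, 8} is a clique of size 4, and the vertices of any clique must share a bag in every tree decomposition; so some bag has ≥ 4 vertices and tw(G) ≥ 3. Combining the bounds, tw(G) = 3.

Treewidth 3.
Bags: B1 = {1, 3, 5, 6}  B2 = {1, 2, 3, 6}  B3 = {1, 3, 6, 7}  B4 = {1, 2, 6, 8}  B5 = {0, 1, 2, 3}  B6 = {0, 1, 3, 9}  B7 = {1, 2, 4, 8}
Tree: B1–B2, B1–B3, B2–B4, B2–B5, B5–B6, B4–B7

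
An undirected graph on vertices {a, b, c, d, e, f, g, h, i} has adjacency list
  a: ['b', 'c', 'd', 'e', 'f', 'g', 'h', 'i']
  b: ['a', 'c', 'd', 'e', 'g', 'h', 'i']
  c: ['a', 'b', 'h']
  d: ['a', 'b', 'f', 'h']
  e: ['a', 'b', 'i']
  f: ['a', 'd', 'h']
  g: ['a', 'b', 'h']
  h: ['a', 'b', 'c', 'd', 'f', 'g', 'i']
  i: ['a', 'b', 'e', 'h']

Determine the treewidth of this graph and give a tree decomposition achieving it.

Treewidth 3.
One optimal decomposition is:
Bags: B1 = {a, b, c, h}  B2 = {a, b, g, h}  B3 = {a, b, d, h}  B4 = {a, b, h, i}  B5 = {a, b, e, i}  B6 = {a, d, f, h}
Tree: B1–B2, B2–B3, B3–B4, B4–B5, B3–B6

Each bag holds 4 vertices, so the decomposition has width 3, which upper-bounds the treewidth. Conversely, {a, b, e, i} is a clique of size 4, and the vertices of any clique must share a bag in every tree decomposition; so some bag has ≥ 4 vertices and tw(G) ≥ 3. Hence tw(G) = 3 exactly.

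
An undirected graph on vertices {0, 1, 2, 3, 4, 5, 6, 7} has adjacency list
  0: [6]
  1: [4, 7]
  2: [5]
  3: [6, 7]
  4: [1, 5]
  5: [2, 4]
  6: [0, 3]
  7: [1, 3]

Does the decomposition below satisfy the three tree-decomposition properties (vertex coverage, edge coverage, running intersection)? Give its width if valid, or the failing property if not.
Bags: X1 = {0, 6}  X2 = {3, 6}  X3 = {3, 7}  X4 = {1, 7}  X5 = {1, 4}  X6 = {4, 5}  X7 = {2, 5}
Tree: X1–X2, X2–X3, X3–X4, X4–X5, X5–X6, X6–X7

Vertex coverage: the bags together contain {0, 1, 2, 3, 4, 5, 6, 7}, the full vertex set. Edge coverage: each edge of G has both endpoints in at least one bag. Running intersection: for every vertex, the bags containing it form a connected subtree. All three properties hold, so this is a valid tree decomposition of width max|bag| − 1 = 1, and hence tw(G) ≤ 1.

Yes; width 1.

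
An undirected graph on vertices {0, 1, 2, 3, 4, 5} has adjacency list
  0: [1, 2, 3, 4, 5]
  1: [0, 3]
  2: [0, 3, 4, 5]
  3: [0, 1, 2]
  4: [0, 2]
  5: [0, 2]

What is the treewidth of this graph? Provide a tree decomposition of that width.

Treewidth 2.
Bags: B1 = {0, 2, 5}  B2 = {0, 2, 4}  B3 = {0, 2, 3}  B4 = {0, 1, 3}
Tree: B1–B2, B2–B3, B3–B4

Each bag holds 3 vertices, so the decomposition has width 2, which upper-bounds the treewidth. On the other hand G contains the 3-clique {0, 1, 3}. A clique must lie in a single bag of any decomposition, so no decomposition can have width below 2. Hence tw(G) = 2 exactly.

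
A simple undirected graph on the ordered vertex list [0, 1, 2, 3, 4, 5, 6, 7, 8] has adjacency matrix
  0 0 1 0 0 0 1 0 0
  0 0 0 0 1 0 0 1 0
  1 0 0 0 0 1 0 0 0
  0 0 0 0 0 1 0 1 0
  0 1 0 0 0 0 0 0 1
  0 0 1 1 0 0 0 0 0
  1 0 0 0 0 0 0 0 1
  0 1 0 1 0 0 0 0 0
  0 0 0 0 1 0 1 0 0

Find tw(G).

A width-2 tree decomposition is:
Bags: B1 = {1, 4, 7}  B2 = {3, 4, 7}  B3 = {3, 4, 5}  B4 = {2, 4, 5}  B5 = {0, 2, 4}  B6 = {0, 4, 6}  B7 = {4, 6, 8}
Tree: B1–B2, B2–B3, B3–B4, B4–B5, B5–B6, B6–B7
Every bag has size at most 3, so the width is 3 − 1 = 2 and tw(G) ≤ 2. The edges 4–1–7–3–5–2–0–6–8–4 form a cycle, so G is not a tree and its treewidth is at least 2. Therefore the treewidth is 2.

2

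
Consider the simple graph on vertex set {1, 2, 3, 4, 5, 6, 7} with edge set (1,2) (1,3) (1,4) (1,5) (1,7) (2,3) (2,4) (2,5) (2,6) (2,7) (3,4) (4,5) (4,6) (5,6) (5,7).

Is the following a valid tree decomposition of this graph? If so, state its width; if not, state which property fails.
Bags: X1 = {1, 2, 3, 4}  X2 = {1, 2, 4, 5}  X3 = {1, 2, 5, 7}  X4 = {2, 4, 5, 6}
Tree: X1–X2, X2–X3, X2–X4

Yes; width 3.

Every vertex of G appears in some bag (union = {1, 2, 3, 4, 5, 6, 7}); every edge is covered by a bag; and for each vertex v the set of bags containing v is connected in the bag tree. The decomposition is therefore valid. The largest bag has 4 vertices, so the width is 3.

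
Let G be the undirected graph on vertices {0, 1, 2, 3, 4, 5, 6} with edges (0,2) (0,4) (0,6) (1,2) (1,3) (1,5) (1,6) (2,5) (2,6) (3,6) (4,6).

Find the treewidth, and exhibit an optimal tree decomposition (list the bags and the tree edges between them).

The largest bag has 3 vertices, giving width 2; this decomposition certifies tw(G) ≤ 2. Conversely, {1, 2, 5} is a clique of size 3, and the vertices of any clique must share a bag in every tree decomposition; so some bag has ≥ 3 vertices and tw(G) ≥ 2. Therefore the treewidth is 2.

Treewidth 2.
One such decomposition:
Bags: B1 = {0, 2, 6}  B2 = {0, 4, 6}  B3 = {1, 2, 6}  B4 = {1, 3, 6}  B5 = {1, 2, 5}
Tree: B1–B2, B1–B3, B3–B4, B3–B5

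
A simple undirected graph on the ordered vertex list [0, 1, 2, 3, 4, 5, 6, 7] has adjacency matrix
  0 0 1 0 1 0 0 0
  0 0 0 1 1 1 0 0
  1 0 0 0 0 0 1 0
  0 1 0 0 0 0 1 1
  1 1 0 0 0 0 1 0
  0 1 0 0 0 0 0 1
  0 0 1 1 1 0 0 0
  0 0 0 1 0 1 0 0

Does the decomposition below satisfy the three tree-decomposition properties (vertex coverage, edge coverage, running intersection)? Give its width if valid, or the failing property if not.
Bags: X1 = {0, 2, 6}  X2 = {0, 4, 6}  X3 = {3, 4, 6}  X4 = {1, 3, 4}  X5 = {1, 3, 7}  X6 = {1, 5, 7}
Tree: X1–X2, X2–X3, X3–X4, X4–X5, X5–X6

Yes; width 2.

Checking the three conditions: (i) the bags cover all of {0, 1, 2, 3, 4, 5, 6, 7}; (ii) for each edge, some bag contains both endpoints; (iii) the bags containing any fixed vertex form a subtree. All hold, so the decomposition is valid with width 3 − 1 = 2.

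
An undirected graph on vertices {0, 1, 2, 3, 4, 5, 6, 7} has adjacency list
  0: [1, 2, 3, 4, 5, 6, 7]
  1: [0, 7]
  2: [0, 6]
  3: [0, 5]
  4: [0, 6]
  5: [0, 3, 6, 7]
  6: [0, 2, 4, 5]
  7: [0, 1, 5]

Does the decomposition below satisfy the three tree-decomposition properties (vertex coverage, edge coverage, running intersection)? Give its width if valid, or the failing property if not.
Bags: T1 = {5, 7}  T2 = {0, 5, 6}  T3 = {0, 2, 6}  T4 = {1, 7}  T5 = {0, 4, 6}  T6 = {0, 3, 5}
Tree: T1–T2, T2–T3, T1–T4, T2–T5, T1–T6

A tree decomposition must satisfy three properties: every vertex lies in some bag; for every edge, both endpoints lie together in some bag; and for every vertex, the bags containing it form a connected subtree. Here edge (0,7) lies in no bag, so the decomposition is invalid.

No — edge (0,7) lies in no bag.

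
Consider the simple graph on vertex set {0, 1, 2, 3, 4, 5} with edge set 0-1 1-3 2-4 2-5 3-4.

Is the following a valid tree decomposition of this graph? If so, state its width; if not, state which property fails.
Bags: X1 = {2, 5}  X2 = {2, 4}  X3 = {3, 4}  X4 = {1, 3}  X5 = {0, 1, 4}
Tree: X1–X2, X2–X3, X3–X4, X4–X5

No — bags containing vertex 4 are not connected in the tree.

A tree decomposition must satisfy three properties: every vertex lies in some bag; for every edge, both endpoints lie together in some bag; and for every vertex, the bags containing it form a connected subtree. Here bags containing vertex 4 are not connected in the tree, so the decomposition is invalid.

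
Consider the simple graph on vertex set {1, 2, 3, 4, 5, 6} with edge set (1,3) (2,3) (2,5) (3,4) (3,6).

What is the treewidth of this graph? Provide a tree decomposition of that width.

The largest bag has 2 vertices, giving width 1; this decomposition certifies tw(G) ≤ 1. Any graph with an edge has treewidth ≥ 1, and G has the edge 3–6. Therefore the treewidth is 1.

Treewidth 1.
One such decomposition:
Bags: B1 = {3, 6}  B2 = {2, 3}  B3 = {1, 3}  B4 = {2, 5}  B5 = {3, 4}
Tree: B1–B2, B1–B3, B2–B4, B2–B5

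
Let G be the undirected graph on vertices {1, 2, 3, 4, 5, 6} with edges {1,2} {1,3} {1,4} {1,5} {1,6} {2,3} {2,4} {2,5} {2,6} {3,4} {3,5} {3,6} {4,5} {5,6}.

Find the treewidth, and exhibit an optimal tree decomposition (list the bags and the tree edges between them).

Treewidth 4.
One optimal decomposition is:
Bags: B1 = {1, 2, 3, 4, 5}  B2 = {1, 2, 3, 5, 6}
Tree: B1–B2

The largest bag has 5 vertices, giving width 4; this decomposition certifies tw(G) ≤ 4. On the other hand G contains the 5-clique {1, 2, 3, 4, 5}. A clique must lie in a single bag of any decomposition, so no decomposition can have width below 4. Therefore the treewidth is 4.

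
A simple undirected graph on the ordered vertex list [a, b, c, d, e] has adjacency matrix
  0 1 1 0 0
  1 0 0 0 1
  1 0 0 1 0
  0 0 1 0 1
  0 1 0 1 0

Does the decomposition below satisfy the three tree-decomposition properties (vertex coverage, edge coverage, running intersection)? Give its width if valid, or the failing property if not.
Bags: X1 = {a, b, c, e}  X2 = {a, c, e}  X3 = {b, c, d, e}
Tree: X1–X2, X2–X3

A tree decomposition must satisfy three properties: every vertex lies in some bag; for every edge, both endpoints lie together in some bag; and for every vertex, the bags containing it form a connected subtree. Here bags containing vertex b are not connected in the tree, so the decomposition is invalid.

No — bags containing vertex b are not connected in the tree.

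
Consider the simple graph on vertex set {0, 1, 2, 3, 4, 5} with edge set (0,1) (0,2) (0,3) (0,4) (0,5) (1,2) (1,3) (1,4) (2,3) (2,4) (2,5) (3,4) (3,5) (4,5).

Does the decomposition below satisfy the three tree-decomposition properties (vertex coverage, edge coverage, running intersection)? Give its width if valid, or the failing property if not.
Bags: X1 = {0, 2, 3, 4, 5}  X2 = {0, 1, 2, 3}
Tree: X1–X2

No — edge (4,1) lies in no bag.

A tree decomposition must satisfy three properties: every vertex lies in some bag; for every edge, both endpoints lie together in some bag; and for every vertex, the bags containing it form a connected subtree. Here edge (4,1) lies in no bag, so the decomposition is invalid.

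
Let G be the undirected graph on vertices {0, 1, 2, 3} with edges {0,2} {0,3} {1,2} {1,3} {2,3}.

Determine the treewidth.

A width-2 tree decomposition is:
Bags: B1 = {0, 2, 3}  B2 = {1, 2, 3}
Tree: B1–B2
Each bag holds 3 vertices, so the decomposition has width 2, which upper-bounds the treewidth. Conversely, {0, 2, 3} is a clique of size 3, and the vertices of any clique must share a bag in every tree decomposition; so some bag has ≥ 3 vertices and tw(G) ≥ 2. Therefore the treewidth is 2.

2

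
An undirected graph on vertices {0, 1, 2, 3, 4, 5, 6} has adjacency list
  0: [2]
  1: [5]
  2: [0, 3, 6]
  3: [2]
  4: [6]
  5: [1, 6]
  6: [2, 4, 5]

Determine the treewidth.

1

A width-1 tree decomposition is:
Bags: B1 = {2, 6}  B2 = {5, 6}  B3 = {4, 6}  B4 = {0, 2}  B5 = {2, 3}  B6 = {1, 5}
Tree: B1–B2, B1–B3, B1–B4, B1–B5, B2–B6
Every bag has size at most 2, so the width is 2 − 1 = 1 and tw(G) ≤ 1. Since G has at least one edge (e.g. 2–6), it is not an edgeless graph, so tw(G) ≥ 1. Therefore the treewidth is 1.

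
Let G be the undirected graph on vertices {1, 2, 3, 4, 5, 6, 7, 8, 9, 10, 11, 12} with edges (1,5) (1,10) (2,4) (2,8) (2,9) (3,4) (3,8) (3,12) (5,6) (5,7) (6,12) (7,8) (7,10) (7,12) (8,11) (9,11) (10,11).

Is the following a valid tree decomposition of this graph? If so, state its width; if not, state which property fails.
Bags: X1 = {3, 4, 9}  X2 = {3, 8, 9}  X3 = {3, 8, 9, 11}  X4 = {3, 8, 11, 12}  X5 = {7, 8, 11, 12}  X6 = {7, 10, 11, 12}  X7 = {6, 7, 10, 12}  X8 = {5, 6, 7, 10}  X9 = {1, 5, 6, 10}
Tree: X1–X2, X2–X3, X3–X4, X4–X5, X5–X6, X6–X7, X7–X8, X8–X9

No — vertex 2 appears in no bag.

A tree decomposition must satisfy three properties: every vertex lies in some bag; for every edge, both endpoints lie together in some bag; and for every vertex, the bags containing it form a connected subtree. Here vertex 2 appears in no bag, so the decomposition is invalid.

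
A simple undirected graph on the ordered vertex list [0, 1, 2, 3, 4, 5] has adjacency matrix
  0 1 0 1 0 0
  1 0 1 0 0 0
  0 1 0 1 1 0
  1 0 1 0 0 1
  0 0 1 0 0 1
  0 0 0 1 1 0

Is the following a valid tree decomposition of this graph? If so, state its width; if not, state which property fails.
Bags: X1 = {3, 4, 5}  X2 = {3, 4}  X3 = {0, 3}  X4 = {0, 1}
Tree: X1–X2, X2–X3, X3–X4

A tree decomposition must satisfy three properties: every vertex lies in some bag; for every edge, both endpoints lie together in some bag; and for every vertex, the bags containing it form a connected subtree. Here vertex 2 appears in no bag, so the decomposition is invalid.

No — vertex 2 appears in no bag.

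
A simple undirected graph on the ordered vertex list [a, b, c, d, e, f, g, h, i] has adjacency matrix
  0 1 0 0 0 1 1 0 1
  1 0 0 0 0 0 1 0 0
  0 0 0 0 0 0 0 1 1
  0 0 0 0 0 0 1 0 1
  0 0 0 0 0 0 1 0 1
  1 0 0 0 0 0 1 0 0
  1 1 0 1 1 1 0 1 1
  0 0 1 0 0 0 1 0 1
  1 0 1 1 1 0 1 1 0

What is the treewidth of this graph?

2

A width-2 tree decomposition is:
Bags: B1 = {g, h, i}  B2 = {d, g, i}  B3 = {a, g, i}  B4 = {c, h, i}  B5 = {e, g, i}  B6 = {a, b, g}  B7 = {a, f, g}
Tree: B1–B2, B2–B3, B1–B4, B3–B5, B3–B6, B3–B7
The largest bag has 3 vertices, giving width 2; this decomposition certifies tw(G) ≤ 2. For the lower bound, the 3 vertices {a, f, g} are pairwise adjacent, and any tree decomposition puts a clique entirely inside one bag — forcing width ≥ 2. The upper and lower bounds meet at 2, so that is the treewidth.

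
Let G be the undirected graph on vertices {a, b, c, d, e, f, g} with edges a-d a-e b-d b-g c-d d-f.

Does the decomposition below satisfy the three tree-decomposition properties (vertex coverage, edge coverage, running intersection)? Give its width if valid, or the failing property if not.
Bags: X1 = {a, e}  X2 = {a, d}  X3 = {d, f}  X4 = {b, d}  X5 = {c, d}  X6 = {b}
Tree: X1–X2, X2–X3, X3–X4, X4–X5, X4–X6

A tree decomposition must satisfy three properties: every vertex lies in some bag; for every edge, both endpoints lie together in some bag; and for every vertex, the bags containing it form a connected subtree. Here vertex g appears in no bag, so the decomposition is invalid.

No — vertex g appears in no bag.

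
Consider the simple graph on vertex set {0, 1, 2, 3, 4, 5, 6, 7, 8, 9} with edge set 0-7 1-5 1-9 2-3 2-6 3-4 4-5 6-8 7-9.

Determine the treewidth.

1

A width-1 tree decomposition is:
Bags: B1 = {6, 8}  B2 = {2, 6}  B3 = {2, 3}  B4 = {3, 4}  B5 = {4, 5}  B6 = {1, 5}  B7 = {1, 9}  B8 = {7, 9}  B9 = {0, 7}
Tree: B1–B2, B2–B3, B3–B4, B4–B5, B5–B6, B6–B7, B7–B8, B8–B9
The largest bag has 2 vertices, giving width 1; this decomposition certifies tw(G) ≤ 1. G has an edge, so its treewidth is at least 1. Combining the bounds, tw(G) = 1.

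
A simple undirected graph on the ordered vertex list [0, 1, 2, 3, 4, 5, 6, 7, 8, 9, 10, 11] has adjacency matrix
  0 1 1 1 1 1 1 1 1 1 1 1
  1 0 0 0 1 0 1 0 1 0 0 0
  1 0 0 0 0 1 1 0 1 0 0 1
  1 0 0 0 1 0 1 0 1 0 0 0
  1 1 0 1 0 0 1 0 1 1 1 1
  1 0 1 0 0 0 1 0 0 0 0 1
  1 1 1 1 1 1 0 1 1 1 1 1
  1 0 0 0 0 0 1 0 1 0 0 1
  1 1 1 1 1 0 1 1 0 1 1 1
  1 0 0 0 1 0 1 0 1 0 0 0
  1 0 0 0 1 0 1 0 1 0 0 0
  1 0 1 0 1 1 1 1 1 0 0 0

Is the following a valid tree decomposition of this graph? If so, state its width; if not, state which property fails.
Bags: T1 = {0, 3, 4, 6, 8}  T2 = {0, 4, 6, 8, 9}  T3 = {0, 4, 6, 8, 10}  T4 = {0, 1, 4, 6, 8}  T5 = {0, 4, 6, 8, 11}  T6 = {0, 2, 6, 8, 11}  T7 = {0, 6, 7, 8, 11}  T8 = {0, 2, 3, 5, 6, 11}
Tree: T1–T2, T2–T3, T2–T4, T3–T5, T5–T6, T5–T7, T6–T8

No — bags containing vertex 3 are not connected in the tree.

A tree decomposition must satisfy three properties: every vertex lies in some bag; for every edge, both endpoints lie together in some bag; and for every vertex, the bags containing it form a connected subtree. Here bags containing vertex 3 are not connected in the tree, so the decomposition is invalid.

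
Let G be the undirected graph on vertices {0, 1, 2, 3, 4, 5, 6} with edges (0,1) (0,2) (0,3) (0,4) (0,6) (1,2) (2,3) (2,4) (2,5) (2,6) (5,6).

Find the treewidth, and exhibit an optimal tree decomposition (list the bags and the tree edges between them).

Each bag holds 3 vertices, so the decomposition has width 2, which upper-bounds the treewidth. Conversely, {0, 1, 2} is a clique of size 3, and the vertices of any clique must share a bag in every tree decomposition; so some bag has ≥ 3 vertices and tw(G) ≥ 2. Combining the bounds, tw(G) = 2.

Treewidth 2.
Bags: B1 = {0, 2, 6}  B2 = {0, 1, 2}  B3 = {0, 2, 3}  B4 = {2, 5, 6}  B5 = {0, 2, 4}
Tree: B1–B2, B1–B3, B1–B4, B1–B5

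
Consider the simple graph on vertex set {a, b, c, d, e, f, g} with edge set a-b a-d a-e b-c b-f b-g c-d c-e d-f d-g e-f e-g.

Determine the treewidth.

3

A width-3 tree decomposition is:
Bags: B1 = {b, d, e, g}  B2 = {b, c, d, e}  B3 = {b, d, e, f}  B4 = {a, b, d, e}
Tree: B1–B2, B2–B3, B3–B4
Each bag holds 4 vertices, so the decomposition has width 3, which upper-bounds the treewidth. For the lower bound: the 4 vertex sets {b,g}, {c,d}, {e}, {f} are disjoint, each induces a connected subgraph, and every pair is joined by at least one edge of G. Contracting each set to a single vertex therefore yields K_{4} as a minor, and since treewidth is minor-monotone, tw(G) ≥ tw(K_{4}) = 3. The upper and lower bounds meet at 3, so that is the treewidth.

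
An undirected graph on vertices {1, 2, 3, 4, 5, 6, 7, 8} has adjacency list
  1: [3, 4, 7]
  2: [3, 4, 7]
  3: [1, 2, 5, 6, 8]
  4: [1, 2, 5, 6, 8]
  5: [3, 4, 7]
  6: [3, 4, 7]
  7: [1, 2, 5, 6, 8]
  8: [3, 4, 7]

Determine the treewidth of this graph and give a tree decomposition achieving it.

Each bag holds 4 vertices, so the decomposition has width 3, which upper-bounds the treewidth. For the lower bound: the 4 vertex sets {2,4}, {1,3}, {7}, {5} are disjoint, each induces a connected subgraph, and every pair is joined by at least one edge of G. Contracting each set to a single vertex therefore yields K_{4} as a minor, and since treewidth is minor-monotone, tw(G) ≥ tw(K_{4}) = 3. Combining the bounds, tw(G) = 3.

Treewidth 3.
One optimal decomposition is:
Bags: B1 = {2, 3, 4, 7}  B2 = {1, 3, 4, 7}  B3 = {3, 4, 5, 7}  B4 = {3, 4, 6, 7}  B5 = {3, 4, 7, 8}
Tree: B1–B2, B2–B3, B3–B4, B4–B5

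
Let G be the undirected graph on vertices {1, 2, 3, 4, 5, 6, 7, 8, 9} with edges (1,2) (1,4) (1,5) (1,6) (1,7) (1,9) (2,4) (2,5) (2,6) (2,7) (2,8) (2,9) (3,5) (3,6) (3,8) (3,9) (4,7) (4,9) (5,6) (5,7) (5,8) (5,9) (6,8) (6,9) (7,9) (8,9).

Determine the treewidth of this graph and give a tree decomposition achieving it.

Treewidth 4.
One such decomposition:
Bags: B1 = {2, 5, 6, 8, 9}  B2 = {1, 2, 5, 6, 9}  B3 = {1, 2, 5, 7, 9}  B4 = {1, 2, 4, 7, 9}  B5 = {3, 5, 6, 8, 9}
Tree: B1–B2, B2–B3, B3–B4, B1–B5

The largest bag has 5 vertices, giving width 4; this decomposition certifies tw(G) ≤ 4. For the lower bound, the 5 vertices {2, 5, 6, 8, 9} are pairwise adjacent, and any tree decomposition puts a clique entirely inside one bag — forcing width ≥ 4. Combining the bounds, tw(G) = 4.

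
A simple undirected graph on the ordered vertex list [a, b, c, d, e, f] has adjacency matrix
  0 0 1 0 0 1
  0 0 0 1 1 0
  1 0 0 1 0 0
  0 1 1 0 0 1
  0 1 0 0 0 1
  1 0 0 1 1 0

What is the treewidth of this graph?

2

A width-2 tree decomposition is:
Bags: B1 = {b, e, f}  B2 = {b, d, f}  B3 = {a, d, f}  B4 = {a, c, d}
Tree: B1–B2, B2–B3, B3–B4
Each bag holds 3 vertices, so the decomposition has width 2, which upper-bounds the treewidth. Since e–b–d–f–e is a cycle in G, G is not acyclic. Forests are exactly the graphs of treewidth ≤ 1, so tw(G) ≥ 2. Combining the bounds, tw(G) = 2.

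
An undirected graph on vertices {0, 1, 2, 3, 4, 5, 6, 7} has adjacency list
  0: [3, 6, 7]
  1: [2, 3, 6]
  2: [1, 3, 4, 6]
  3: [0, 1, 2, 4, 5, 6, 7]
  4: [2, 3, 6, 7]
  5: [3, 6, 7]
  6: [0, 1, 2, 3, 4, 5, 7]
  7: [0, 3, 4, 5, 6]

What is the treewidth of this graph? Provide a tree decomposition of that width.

Every bag has size at most 4, so the width is 4 − 1 = 3 and tw(G) ≤ 3. Conversely, {1, 2, 3, 6} is a clique of size 4, and the vertices of any clique must share a bag in every tree decomposition; so some bag has ≥ 4 vertices and tw(G) ≥ 3. The upper and lower bounds meet at 3, so that is the treewidth.

Treewidth 3.
Bags: B1 = {3, 4, 6, 7}  B2 = {2, 3, 4, 6}  B3 = {0, 3, 6, 7}  B4 = {3, 5, 6, 7}  B5 = {1, 2, 3, 6}
Tree: B1–B2, B1–B3, B3–B4, B2–B5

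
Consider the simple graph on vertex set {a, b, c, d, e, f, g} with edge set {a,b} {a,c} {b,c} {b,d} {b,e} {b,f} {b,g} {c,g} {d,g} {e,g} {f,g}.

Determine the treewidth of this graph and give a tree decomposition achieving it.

Treewidth 2.
One optimal decomposition is:
Bags: B1 = {b, e, g}  B2 = {b, d, g}  B3 = {b, f, g}  B4 = {b, c, g}  B5 = {a, b, c}
Tree: B1–B2, B2–B3, B1–B4, B4–B5

Every bag has size at most 3, so the width is 3 − 1 = 2 and tw(G) ≤ 2. For the lower bound, the 3 vertices {b, d, g} are pairwise adjacent, and any tree decomposition puts a clique entirely inside one bag — forcing width ≥ 2. The upper and lower bounds meet at 2, so that is the treewidth.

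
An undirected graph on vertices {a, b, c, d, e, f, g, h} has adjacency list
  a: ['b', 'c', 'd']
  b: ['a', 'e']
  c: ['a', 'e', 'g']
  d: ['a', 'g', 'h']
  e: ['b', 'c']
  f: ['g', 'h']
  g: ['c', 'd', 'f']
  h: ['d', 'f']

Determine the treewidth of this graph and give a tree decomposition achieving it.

Treewidth 2.
One optimal decomposition is:
Bags: B1 = {f, g, h}  B2 = {d, g, h}  B3 = {c, d, g}  B4 = {a, c, d}  B5 = {a, c, e}  B6 = {a, b, e}
Tree: B1–B2, B2–B3, B3–B4, B4–B5, B5–B6

Each bag holds 3 vertices, so the decomposition has width 2, which upper-bounds the treewidth. Since f–h–d–g–f is a cycle in G, G is not acyclic. Forests are exactly the graphs of treewidth ≤ 1, so tw(G) ≥ 2. Hence tw(G) = 2 exactly.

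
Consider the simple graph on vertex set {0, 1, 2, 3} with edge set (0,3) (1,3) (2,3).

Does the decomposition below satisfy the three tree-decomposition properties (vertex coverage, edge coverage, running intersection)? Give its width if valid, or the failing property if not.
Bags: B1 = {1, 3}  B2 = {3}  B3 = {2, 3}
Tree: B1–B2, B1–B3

A tree decomposition must satisfy three properties: every vertex lies in some bag; for every edge, both endpoints lie together in some bag; and for every vertex, the bags containing it form a connected subtree. Here vertex 0 appears in no bag, so the decomposition is invalid.

No — vertex 0 appears in no bag.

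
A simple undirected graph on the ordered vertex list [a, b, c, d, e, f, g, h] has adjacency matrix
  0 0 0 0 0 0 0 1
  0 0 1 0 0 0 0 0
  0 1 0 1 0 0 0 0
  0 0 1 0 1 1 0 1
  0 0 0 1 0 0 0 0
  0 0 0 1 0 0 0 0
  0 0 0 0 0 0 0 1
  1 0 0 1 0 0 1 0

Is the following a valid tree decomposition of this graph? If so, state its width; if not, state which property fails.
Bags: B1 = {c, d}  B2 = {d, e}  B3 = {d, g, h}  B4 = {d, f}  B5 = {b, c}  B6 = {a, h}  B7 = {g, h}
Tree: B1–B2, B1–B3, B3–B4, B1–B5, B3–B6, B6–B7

No — bags containing vertex g are not connected in the tree.

A tree decomposition must satisfy three properties: every vertex lies in some bag; for every edge, both endpoints lie together in some bag; and for every vertex, the bags containing it form a connected subtree. Here bags containing vertex g are not connected in the tree, so the decomposition is invalid.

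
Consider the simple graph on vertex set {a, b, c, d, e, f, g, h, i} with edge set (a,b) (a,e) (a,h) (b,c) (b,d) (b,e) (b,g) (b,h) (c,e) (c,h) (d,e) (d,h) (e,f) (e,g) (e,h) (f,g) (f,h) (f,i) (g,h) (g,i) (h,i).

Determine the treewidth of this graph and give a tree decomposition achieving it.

Treewidth 3.
One such decomposition:
Bags: B1 = {a, b, e, h}  B2 = {b, e, g, h}  B3 = {b, c, e, h}  B4 = {b, d, e, h}  B5 = {e, f, g, h}  B6 = {f, g, h, i}
Tree: B1–B2, B2–B3, B3–B4, B2–B5, B5–B6

Every bag has size at most 4, so the width is 4 − 1 = 3 and tw(G) ≤ 3. Conversely, {e, f, g, h} is a clique of size 4, and the vertices of any clique must share a bag in every tree decomposition; so some bag has ≥ 4 vertices and tw(G) ≥ 3. Hence tw(G) = 3 exactly.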